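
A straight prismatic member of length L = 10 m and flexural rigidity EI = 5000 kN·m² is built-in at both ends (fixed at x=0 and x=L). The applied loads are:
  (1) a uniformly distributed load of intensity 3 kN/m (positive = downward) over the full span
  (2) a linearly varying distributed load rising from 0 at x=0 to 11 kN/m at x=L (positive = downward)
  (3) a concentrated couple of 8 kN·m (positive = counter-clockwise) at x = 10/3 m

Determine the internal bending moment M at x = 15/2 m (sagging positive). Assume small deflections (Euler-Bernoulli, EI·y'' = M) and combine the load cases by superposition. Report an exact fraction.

Load 1 — uniform load w=3 kN/m over full span:
  M_1 = wLx/2 - wL²/12 - wx²/2 = 3·10·(15/2)/2 - 3·10²/12 - 3·(15/2)²/2 = 25/8 kN·m
Load 2 — triangular load w₀=11 kN/m (0→w₀ over full span):
  M_2 = 3w₀Lx/20 - w₀L²/30 - w₀x³/(6L) = 3·11·10·(15/2)/20 - 11·10²/30 - 11·(15/2)³/(6·10) = 935/96 kN·m
Load 3 — applied couple M₀=8 kN·m at a=10/3 m (b=L-a=20/3):
  M_3 = R_Ax - M_A - M₀  [x>a] with R_A=16/15, M_A=0 = (16/15)·(15/2) - 0 - 8 = 0 kN·m
Superposition: M = Σ M_i = 1235/96 kN·m ≈ 12.864583 kN·m

M(15/2) = 1235/96 kN·m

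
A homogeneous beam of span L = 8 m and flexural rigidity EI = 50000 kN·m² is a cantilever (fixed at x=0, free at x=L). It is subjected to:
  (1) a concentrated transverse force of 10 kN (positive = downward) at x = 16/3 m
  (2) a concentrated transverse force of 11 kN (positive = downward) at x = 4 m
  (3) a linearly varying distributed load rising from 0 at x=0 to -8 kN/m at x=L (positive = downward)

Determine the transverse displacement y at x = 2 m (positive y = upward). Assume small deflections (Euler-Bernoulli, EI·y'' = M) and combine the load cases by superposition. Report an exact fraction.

Load 1 — point force P=10 kN at a=16/3 m (b=L-a=8/3):
  y_1 = -Px²(3a-x)/(6EI)  [x≤a] = -10·2²·(3·(16/3)-2)/(6·50000) = -7/3750 m
Load 2 — point force P=11 kN at a=4 m (b=L-a=4):
  y_2 = -Px²(3a-x)/(6EI)  [x≤a] = -11·2²·(3·4-2)/(6·50000) = -11/7500 m
Load 3 — triangular load w₀=-8 kN/m (0→w₀ over full span):
  y_3 = (w₀Lx³/12-w₀L²x²/6-w₀x⁵/(120L))/EI = ((-8)·8·2³/12-(-8)·8²·2²/6-(-8)·2⁵/(120·8))/50000 = 1121/187500 m
Superposition: y = Σ y_i = 124/46875 m ≈ 0.002645 m

y(2) = 124/46875 m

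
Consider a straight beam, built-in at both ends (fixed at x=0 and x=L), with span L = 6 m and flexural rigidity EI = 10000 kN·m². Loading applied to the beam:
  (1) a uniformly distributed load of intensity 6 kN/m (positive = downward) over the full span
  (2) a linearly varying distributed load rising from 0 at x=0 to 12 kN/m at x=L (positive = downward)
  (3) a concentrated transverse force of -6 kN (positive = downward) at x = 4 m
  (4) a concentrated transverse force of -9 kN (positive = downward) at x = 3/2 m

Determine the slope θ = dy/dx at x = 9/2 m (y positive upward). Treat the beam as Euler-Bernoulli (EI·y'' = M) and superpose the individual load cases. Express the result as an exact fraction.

Load 1 — uniform load w=6 kN/m over full span:
  θ_1 = -wx(L-x)(L-2x)/(12EI) = -6·(9/2)·(6-(9/2))·(6-2·(9/2))/(12·10000) = 81/80000 rad
Load 2 — triangular load w₀=12 kN/m (0→w₀ over full span):
  θ_2 = -w₀(2x(L-x)(L-2x)(x+2L)+x²(L-x)²)/(120LEI) = -12·(2·(9/2)·(6-(9/2))·(6-2·(9/2))·((9/2)+2·6)+(9/2)²·(6-(9/2))²)/(120·6·10000) = 3321/3200000 rad
Load 3 — point force P=-6 kN at a=4 m (b=L-a=2):
  θ_3 = Pa²(L-x)(2bL-(3b+a)(L-x))/(2L³EI)  [x>a] = (-6)·4²·(6-(9/2))·(2·2·6-(3·2+4)·(6-(9/2)))/(2·6³·10000) = -3/10000 rad
Load 4 — point force P=-9 kN at a=3/2 m (b=L-a=9/2):
  θ_4 = Pa²(L-x)(2bL-(3b+a)(L-x))/(2L³EI)  [x>a] = (-9)·(3/2)²·(6-(9/2))·(2·(9/2)·6-(3·(9/2)+(3/2))·(6-(9/2)))/(2·6³·10000) = -567/2560000 rad
Superposition: θ = Σ θ_i = 19569/12800000 rad ≈ 0.001529 rad

θ(9/2) = 19569/12800000 rad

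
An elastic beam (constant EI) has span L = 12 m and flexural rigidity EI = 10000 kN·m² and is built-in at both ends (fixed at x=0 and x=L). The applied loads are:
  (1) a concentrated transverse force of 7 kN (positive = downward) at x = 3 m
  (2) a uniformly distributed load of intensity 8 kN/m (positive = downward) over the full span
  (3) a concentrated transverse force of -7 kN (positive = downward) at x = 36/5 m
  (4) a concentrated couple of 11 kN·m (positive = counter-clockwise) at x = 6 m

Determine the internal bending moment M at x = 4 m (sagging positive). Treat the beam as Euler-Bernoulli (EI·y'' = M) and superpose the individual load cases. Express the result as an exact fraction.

M(4) = 75541/2000 kN·m

Load 1 — point force P=7 kN at a=3 m (b=L-a=9):
  M_1 = Pa²(a+3b)(L-x)/L³ - Pa²b/L²  [x>a] = 7·3²·(3+3·9)·(12-4)/12³ - 7·3²·9/12² = 77/16 kN·m
Load 2 — uniform load w=8 kN/m over full span:
  M_2 = wLx/2 - wL²/12 - wx²/2 = 8·12·4/2 - 8·12²/12 - 8·4²/2 = 32 kN·m
Load 3 — point force P=-7 kN at a=36/5 m (b=L-a=24/5):
  M_3 = Pb²(3a+b)x/L³ - Pab²/L²  [x≤a] = (-7)·(24/5)²·(3·(36/5)+(24/5))·4/12³ - (-7)·(36/5)·(24/5)²/12² = -224/125 kN·m
Load 4 — applied couple M₀=11 kN·m at a=6 m (b=L-a=6):
  M_4 = R_Ax - M_A  [x≤a] with R_A=11/8, M_A=11/4 = (11/8)·4 - (11/4) = 11/4 kN·m
Superposition: M = Σ M_i = 75541/2000 kN·m ≈ 37.770500 kN·m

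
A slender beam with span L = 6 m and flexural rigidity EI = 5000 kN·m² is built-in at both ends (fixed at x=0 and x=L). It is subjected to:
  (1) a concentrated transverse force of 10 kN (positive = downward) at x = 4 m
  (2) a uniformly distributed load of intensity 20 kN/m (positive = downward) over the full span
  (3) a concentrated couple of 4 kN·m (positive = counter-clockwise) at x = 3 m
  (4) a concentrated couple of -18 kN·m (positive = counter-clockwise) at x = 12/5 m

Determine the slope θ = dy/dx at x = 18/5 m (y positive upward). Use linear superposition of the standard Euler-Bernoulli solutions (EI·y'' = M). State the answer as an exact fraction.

Load 1 — point force P=10 kN at a=4 m (b=L-a=2):
  θ_1 = -Pb²x(2aL-(3a+b)x)/(2L³EI)  [x≤a] = -10·2²·(18/5)·(2·4·6-(3·4+2)·(18/5))/(2·6³·5000) = 1/6250 rad
Load 2 — uniform load w=20 kN/m over full span:
  θ_2 = -wx(L-x)(L-2x)/(12EI) = -20·(18/5)·(6-(18/5))·(6-2·(18/5))/(12·5000) = 54/15625 rad
Load 3 — applied couple M₀=4 kN·m at a=3 m (b=L-a=3):
  θ_3 = (R_Ax²/2 - M_Ax - M₀(x-a))/EI  [x>a] with R_A=1, M_A=1 = (1·(18/5)²/2 - 1·(18/5) - 4·((18/5)-3))/5000 = 3/31250 rad
Load 4 — applied couple M₀=-18 kN·m at a=12/5 m (b=L-a=18/5):
  θ_4 = (R_Ax²/2 - M_Ax - M₀(x-a))/EI  [x>a] with R_A=-108/25, M_A=-54/25 = ((-108/25)·(18/5)²/2 - (-54/25)·(18/5) - (-18)·((18/5)-(12/5)))/5000 = 108/390625 rad
Superposition: θ = Σ θ_i = 1558/390625 rad ≈ 0.003988 rad

θ(18/5) = 1558/390625 rad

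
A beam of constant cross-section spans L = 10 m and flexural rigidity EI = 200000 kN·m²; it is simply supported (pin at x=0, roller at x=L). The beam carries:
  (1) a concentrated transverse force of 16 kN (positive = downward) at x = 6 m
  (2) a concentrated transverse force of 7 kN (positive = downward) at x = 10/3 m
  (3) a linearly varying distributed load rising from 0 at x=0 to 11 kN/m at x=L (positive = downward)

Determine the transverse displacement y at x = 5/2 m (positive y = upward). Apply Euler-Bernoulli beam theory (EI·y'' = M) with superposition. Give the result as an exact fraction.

Load 1 — point force P=16 kN at a=6 m (b=L-a=4):
  y_1 = -Pbx(L²-b²-x²)/(6LEI)  [x≤a] = -16·4·(5/2)·(10²-4²-(5/2)²)/(6·10·200000) = -311/300000 m
Load 2 — point force P=7 kN at a=10/3 m (b=L-a=20/3):
  y_2 = -Pbx(L²-b²-x²)/(6LEI)  [x≤a] = -7·(20/3)·(5/2)·(10²-(20/3)²-(5/2)²)/(6·10·200000) = -497/1036800 m
Load 3 — triangular load w₀=11 kN/m (0→w₀ over full span):
  y_3 = -w₀x(7L⁴-10L²x²+3x⁴)/(360LEI) = -11·(5/2)·(7·10⁴-10·10²·(5/2)²+3·(5/2)⁴)/(360·10·200000) = -1199/491520 m
Superposition: y = Σ y_i = -32807653/8294400000 m ≈ -0.003955 m

y(5/2) = -32807653/8294400000 m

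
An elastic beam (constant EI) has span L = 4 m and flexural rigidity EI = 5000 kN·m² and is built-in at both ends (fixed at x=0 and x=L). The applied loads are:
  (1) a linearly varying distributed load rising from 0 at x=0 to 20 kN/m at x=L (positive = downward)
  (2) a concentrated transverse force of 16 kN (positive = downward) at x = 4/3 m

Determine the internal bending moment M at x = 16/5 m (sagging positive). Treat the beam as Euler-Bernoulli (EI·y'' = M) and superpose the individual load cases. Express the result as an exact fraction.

Load 1 — triangular load w₀=20 kN/m (0→w₀ over full span):
  M_1 = 3w₀Lx/20 - w₀L²/30 - w₀x³/(6L) = 3·20·4·(16/5)/20 - 20·4²/30 - 20·(16/5)³/(6·4) = 32/75 kN·m
Load 2 — point force P=16 kN at a=4/3 m (b=L-a=8/3):
  M_2 = Pa²(a+3b)(L-x)/L³ - Pa²b/L²  [x>a] = 16·(4/3)²·((4/3)+3·(8/3))·(4-(16/5))/4³ - 16·(4/3)²·(8/3)/4² = -64/45 kN·m
Superposition: M = Σ M_i = -224/225 kN·m ≈ -0.995556 kN·m

M(16/5) = -224/225 kN·m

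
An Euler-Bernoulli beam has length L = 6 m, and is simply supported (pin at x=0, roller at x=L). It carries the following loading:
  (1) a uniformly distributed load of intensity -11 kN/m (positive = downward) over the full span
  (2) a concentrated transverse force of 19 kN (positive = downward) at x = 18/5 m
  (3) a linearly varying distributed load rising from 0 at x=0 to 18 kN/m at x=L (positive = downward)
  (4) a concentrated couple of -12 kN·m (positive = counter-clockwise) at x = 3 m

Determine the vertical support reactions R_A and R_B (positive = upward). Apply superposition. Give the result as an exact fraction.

Load 1 — uniform load w=-11 kN/m over full span:
  R_A = wL/2 = (-11)·6/2 = -33 kN
  R_B = wL/2 = (-11)·6/2 = -33 kN
Load 2 — point force P=19 kN at a=18/5 m (b=L-a=12/5):
  R_A = Pb/L = 19·(12/5)/6 = 38/5 kN
  R_B = Pa/L = 19·(18/5)/6 = 57/5 kN
Load 3 — triangular load w₀=18 kN/m (0→w₀ over full span):
  R_A = w₀L/6 = 18·6/6 = 18 kN
  R_B = w₀L/3 = 18·6/3 = 36 kN
Load 4 — applied couple M₀=-12 kN·m at a=3 m (b=L-a=3):
  R_A = M₀/L = (-12)/6 = -2 kN
  R_B = -M₀/L = -(-12)/6 = 2 kN
Superposition: R_A = -47/5 kN, R_B = 82/5 kN

R_A = -47/5 kN, R_B = 82/5 kN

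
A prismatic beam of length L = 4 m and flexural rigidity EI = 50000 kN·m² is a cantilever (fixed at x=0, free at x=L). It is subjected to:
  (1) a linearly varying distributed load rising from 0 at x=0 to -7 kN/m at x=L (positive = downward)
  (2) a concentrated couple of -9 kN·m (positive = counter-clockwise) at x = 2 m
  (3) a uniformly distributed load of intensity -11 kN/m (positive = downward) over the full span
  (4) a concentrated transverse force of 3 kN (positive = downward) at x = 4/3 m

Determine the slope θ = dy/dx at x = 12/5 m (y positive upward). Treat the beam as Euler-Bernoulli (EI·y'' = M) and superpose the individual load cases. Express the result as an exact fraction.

Load 1 — triangular load w₀=-7 kN/m (0→w₀ over full span):
  θ_1 = (w₀Lx²/4-w₀L²x/3-w₀x⁴/(24L))/EI = ((-7)·4·(12/5)²/4-(-7)·4²·(12/5)/3-(-7)·(12/5)⁴/(24·4))/50000 = 4039/3906250 rad
Load 2 — applied couple M₀=-9 kN·m at a=2 m (b=L-a=2):
  θ_2 = M₀a/EI  [x>a] = (-9)·2/50000 = -9/25000 rad
Load 3 — uniform load w=-11 kN/m over full span:
  θ_3 = -wx(x²-3Lx+3L²)/(6EI) = -(-11)·(12/5)·((12/5)²-3·4·(12/5)+3·4²)/(6·50000) = 858/390625 rad
Load 4 — point force P=3 kN at a=4/3 m (b=L-a=8/3):
  θ_4 = -Pa²/(2EI)  [x>a] = -3·(4/3)²/(2·50000) = -1/18750 rad
Superposition: θ = Σ θ_i = 132053/46875000 rad ≈ 0.002817 rad

θ(12/5) = 132053/46875000 rad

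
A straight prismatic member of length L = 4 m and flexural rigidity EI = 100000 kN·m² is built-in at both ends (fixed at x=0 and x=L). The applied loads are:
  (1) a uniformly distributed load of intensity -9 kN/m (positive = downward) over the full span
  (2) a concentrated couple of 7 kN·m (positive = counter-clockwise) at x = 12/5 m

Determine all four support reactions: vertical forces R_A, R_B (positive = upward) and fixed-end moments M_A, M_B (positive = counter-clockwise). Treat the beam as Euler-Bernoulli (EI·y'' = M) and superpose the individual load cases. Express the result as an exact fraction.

Load 1 — uniform load w=-9 kN/m over full span:
  R_A = wL/2 = (-9)·4/2 = -18 kN
  M_A = wL²/12 = (-9)·4²/12 = -12 kN·m
  R_B = wL/2 = (-9)·4/2 = -18 kN
  M_B = -wL²/12 = -(-9)·4²/12 = 12 kN·m
Load 2 — applied couple M₀=7 kN·m at a=12/5 m (b=L-a=8/5):
  R_A = 6M₀ab/L³ = 6·7·(12/5)·(8/5)/4³ = 63/25 kN
  M_A = M₀b(2a-b)/L² = 7·(8/5)·(2·(12/5)-(8/5))/4² = 56/25 kN·m
  R_B = -6M₀ab/L³ = -6·7·(12/5)·(8/5)/4³ = -63/25 kN
  M_B = M₀a(2b-a)/L² = 7·(12/5)·(2·(8/5)-(12/5))/4² = 21/25 kN·m
Superposition: R_A = -387/25 kN, M_A = -244/25 kN·m, R_B = -513/25 kN, M_B = 321/25 kN·m

R_A = -387/25 kN, M_A = -244/25 kN·m, R_B = -513/25 kN, M_B = 321/25 kN·m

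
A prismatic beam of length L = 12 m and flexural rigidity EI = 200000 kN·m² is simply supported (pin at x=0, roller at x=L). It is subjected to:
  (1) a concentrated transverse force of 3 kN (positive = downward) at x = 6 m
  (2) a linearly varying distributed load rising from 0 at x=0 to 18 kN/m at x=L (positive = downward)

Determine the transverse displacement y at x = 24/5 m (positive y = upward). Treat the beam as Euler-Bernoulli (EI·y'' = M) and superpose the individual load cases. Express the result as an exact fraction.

Load 1 — point force P=3 kN at a=6 m (b=L-a=6):
  y_1 = -Pbx(L²-b²-x²)/(6LEI)  [x≤a] = -3·6·(24/5)·(12²-6²-(24/5)²)/(6·12·200000) = -1593/3125000 m
Load 2 — triangular load w₀=18 kN/m (0→w₀ over full span):
  y_2 = -w₀x(7L⁴-10L²x²+3x⁴)/(360LEI) = -18·(24/5)·(7·12⁴-10·12²·(24/5)²+3·(24/5)⁴)/(360·12·200000) = -554526/48828125 m
Superposition: y = Σ y_i = -4635333/390625000 m ≈ -0.011866 m

y(24/5) = -4635333/390625000 m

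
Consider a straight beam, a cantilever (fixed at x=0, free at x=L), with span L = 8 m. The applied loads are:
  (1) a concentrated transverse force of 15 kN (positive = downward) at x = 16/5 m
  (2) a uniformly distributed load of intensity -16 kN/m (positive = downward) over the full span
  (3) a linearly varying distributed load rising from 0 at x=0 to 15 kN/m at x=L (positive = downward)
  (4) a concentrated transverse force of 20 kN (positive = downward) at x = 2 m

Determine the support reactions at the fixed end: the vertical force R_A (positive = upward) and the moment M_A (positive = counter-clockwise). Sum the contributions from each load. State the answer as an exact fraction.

Load 1 — point force P=15 kN at a=16/5 m (b=L-a=24/5):
  R_A = P = 15 kN
  M_A = Pa = 15·(16/5) = 48 kN·m
Load 2 — uniform load w=-16 kN/m over full span:
  R_A = wL = (-16)·8 = -128 kN
  M_A = wL²/2 = (-16)·8²/2 = -512 kN·m
Load 3 — triangular load w₀=15 kN/m (0→w₀ over full span):
  R_A = w₀L/2 = 15·8/2 = 60 kN
  M_A = w₀L²/3 = 15·8²/3 = 320 kN·m
Load 4 — point force P=20 kN at a=2 m (b=L-a=6):
  R_A = P = 20 kN
  M_A = Pa = 20·2 = 40 kN·m
Superposition: R_A = -33 kN, M_A = -104 kN·m

R_A = -33 kN, M_A = -104 kN·m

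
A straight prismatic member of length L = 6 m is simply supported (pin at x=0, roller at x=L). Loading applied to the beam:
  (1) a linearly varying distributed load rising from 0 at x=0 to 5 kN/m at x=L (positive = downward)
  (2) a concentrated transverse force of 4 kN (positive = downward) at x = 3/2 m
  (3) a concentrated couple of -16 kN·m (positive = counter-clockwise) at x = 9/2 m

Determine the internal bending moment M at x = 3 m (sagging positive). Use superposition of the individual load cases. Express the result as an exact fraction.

M(3) = 25/4 kN·m

Load 1 — triangular load w₀=5 kN/m (0→w₀ over full span):
  M_1 = w₀Lx/6 - w₀x³/(6L) = 5·6·3/6 - 5·3³/(6·6) = 45/4 kN·m
Load 2 — point force P=4 kN at a=3/2 m (b=L-a=9/2):
  M_2 = Pa(L-x)/L  [x>a] = 4·(3/2)·(6-3)/6 = 3 kN·m
Load 3 — applied couple M₀=-16 kN·m at a=9/2 m (b=L-a=3/2):
  M_3 = M₀x/L  [x≤a] = (-16)·3/6 = -8 kN·m
Superposition: M = Σ M_i = 25/4 kN·m ≈ 6.250000 kN·m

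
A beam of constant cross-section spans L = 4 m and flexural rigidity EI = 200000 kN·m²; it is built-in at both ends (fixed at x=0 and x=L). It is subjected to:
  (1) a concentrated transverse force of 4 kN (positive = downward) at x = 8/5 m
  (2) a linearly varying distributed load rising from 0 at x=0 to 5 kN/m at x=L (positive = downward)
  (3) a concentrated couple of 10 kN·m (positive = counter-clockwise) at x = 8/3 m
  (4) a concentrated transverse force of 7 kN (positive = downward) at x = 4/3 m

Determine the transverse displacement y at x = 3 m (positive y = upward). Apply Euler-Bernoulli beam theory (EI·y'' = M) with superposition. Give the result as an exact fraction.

Load 1 — point force P=4 kN at a=8/5 m (b=L-a=12/5):
  y_1 = -Pa²(L-x)²(3bL-(3b+a)(L-x))/(6L³EI)  [x>a] = -4·(8/5)²·(4-3)²·(3·(12/5)·4-(3·(12/5)+(8/5))·(4-3))/(6·4³·200000) = -1/375000 m
Load 2 — triangular load w₀=5 kN/m (0→w₀ over full span):
  y_2 = -w₀x²(L-x)²(x+2L)/(120LEI) = -5·3²·(4-3)²·(3+2·4)/(120·4·200000) = -33/6400000 m
Load 3 — applied couple M₀=10 kN·m at a=8/3 m (b=L-a=4/3):
  y_3 = (R_Ax³/6 - M_Ax²/2 - M₀(x-a)²/2)/EI  [x>a] with R_A=10/3, M_A=10/3 = ((10/3)·3³/6 - (10/3)·3²/2 - 10·(3-(8/3))²/2)/200000 = -1/360000 m
Load 4 — point force P=7 kN at a=4/3 m (b=L-a=8/3):
  y_4 = -Pa²(L-x)²(3bL-(3b+a)(L-x))/(6L³EI)  [x>a] = -7·(4/3)²·(4-3)²·(3·(8/3)·4-(3·(8/3)+(4/3))·(4-3))/(6·4³·200000) = -119/32400000 m
Superposition: y = Σ y_i = -36997/2592000000 m ≈ -0.000014 m

y(3) = -36997/2592000000 m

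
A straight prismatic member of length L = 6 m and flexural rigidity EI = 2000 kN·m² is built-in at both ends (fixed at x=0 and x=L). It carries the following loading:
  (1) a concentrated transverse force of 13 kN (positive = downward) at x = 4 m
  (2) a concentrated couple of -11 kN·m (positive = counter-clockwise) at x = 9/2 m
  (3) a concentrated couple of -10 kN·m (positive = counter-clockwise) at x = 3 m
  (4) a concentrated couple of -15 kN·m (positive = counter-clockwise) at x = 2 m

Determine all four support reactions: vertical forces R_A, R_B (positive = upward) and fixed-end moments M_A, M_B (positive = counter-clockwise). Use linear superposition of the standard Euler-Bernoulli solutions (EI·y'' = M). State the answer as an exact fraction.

Load 1 — point force P=13 kN at a=4 m (b=L-a=2):
  R_A = Pb²(3a+b)/L³ = 13·2²·(3·4+2)/6³ = 91/27 kN
  M_A = Pab²/L² = 13·4·2²/6² = 52/9 kN·m
  R_B = Pa²(a+3b)/L³ = 13·4²·(4+3·2)/6³ = 260/27 kN
  M_B = -Pa²b/L² = -13·4²·2/6² = -104/9 kN·m
Load 2 — applied couple M₀=-11 kN·m at a=9/2 m (b=L-a=3/2):
  R_A = 6M₀ab/L³ = 6·(-11)·(9/2)·(3/2)/6³ = -33/16 kN
  M_A = M₀b(2a-b)/L² = (-11)·(3/2)·(2·(9/2)-(3/2))/6² = -55/16 kN·m
  R_B = -6M₀ab/L³ = -6·(-11)·(9/2)·(3/2)/6³ = 33/16 kN
  M_B = M₀a(2b-a)/L² = (-11)·(9/2)·(2·(3/2)-(9/2))/6² = 33/16 kN·m
Load 3 — applied couple M₀=-10 kN·m at a=3 m (b=L-a=3):
  R_A = 6M₀ab/L³ = 6·(-10)·3·3/6³ = -5/2 kN
  M_A = M₀b(2a-b)/L² = (-10)·3·(2·3-3)/6² = -5/2 kN·m
  R_B = -6M₀ab/L³ = -6·(-10)·3·3/6³ = 5/2 kN
  M_B = M₀a(2b-a)/L² = (-10)·3·(2·3-3)/6² = -5/2 kN·m
Load 4 — applied couple M₀=-15 kN·m at a=2 m (b=L-a=4):
  R_A = 6M₀ab/L³ = 6·(-15)·2·4/6³ = -10/3 kN
  M_A = M₀b(2a-b)/L² = (-15)·4·(2·2-4)/6² = 0 kN·m
  R_B = -6M₀ab/L³ = -6·(-15)·2·4/6³ = 10/3 kN
  M_B = M₀a(2b-a)/L² = (-15)·2·(2·4-2)/6² = -5 kN·m
Superposition: R_A = -1955/432 kN, M_A = -23/144 kN·m, R_B = 7571/432 kN, M_B = -2447/144 kN·m

R_A = -1955/432 kN, M_A = -23/144 kN·m, R_B = 7571/432 kN, M_B = -2447/144 kN·m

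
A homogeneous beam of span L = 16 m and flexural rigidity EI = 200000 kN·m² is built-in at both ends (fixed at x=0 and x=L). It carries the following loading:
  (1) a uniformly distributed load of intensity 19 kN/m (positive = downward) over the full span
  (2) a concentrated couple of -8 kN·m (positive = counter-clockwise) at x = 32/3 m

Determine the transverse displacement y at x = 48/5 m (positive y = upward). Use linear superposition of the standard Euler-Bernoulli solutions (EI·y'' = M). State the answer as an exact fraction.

y(48/5) = -28944/1953125 m

Load 1 — uniform load w=19 kN/m over full span:
  y_1 = -wx²(L-x)²/(24EI) = -19·(48/5)²·(16-(48/5))²/(24·200000) = -29184/1953125 m
Load 2 — applied couple M₀=-8 kN·m at a=32/3 m (b=L-a=16/3):
  y_2 = (R_Ax³/6 - M_Ax²/2)/EI  [x≤a] with R_A=-2/3, M_A=-8/3 = ((-2/3)·(48/5)³/6 - (-8/3)·(48/5)²/2)/200000 = 48/390625 m
Superposition: y = Σ y_i = -28944/1953125 m ≈ -0.014819 m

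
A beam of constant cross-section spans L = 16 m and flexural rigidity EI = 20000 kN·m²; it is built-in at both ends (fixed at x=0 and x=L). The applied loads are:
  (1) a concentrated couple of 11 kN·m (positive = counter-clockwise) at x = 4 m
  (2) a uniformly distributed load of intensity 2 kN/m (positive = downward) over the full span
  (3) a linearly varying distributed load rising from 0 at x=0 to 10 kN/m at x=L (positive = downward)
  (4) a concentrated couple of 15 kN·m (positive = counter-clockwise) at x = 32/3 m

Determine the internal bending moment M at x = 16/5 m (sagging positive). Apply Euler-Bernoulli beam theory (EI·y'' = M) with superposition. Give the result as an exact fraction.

M(16/5) = -12139/1200 kN·m

Load 1 — applied couple M₀=11 kN·m at a=4 m (b=L-a=12):
  M_1 = R_Ax - M_A  [x≤a] with R_A=99/128, M_A=-33/16 = (99/128)·(16/5) - (-33/16) = 363/80 kN·m
Load 2 — uniform load w=2 kN/m over full span:
  M_2 = wLx/2 - wL²/12 - wx²/2 = 2·16·(16/5)/2 - 2·16²/12 - 2·(16/5)²/2 = -128/75 kN·m
Load 3 — triangular load w₀=10 kN/m (0→w₀ over full span):
  M_3 = 3w₀Lx/20 - w₀L²/30 - w₀x³/(6L) = 3·10·16·(16/5)/20 - 10·16²/30 - 10·(16/5)³/(6·16) = -896/75 kN·m
Load 4 — applied couple M₀=15 kN·m at a=32/3 m (b=L-a=16/3):
  M_4 = R_Ax - M_A  [x≤a] with R_A=5/4, M_A=5 = (5/4)·(16/5) - 5 = -1 kN·m
Superposition: M = Σ M_i = -12139/1200 kN·m ≈ -10.115833 kN·m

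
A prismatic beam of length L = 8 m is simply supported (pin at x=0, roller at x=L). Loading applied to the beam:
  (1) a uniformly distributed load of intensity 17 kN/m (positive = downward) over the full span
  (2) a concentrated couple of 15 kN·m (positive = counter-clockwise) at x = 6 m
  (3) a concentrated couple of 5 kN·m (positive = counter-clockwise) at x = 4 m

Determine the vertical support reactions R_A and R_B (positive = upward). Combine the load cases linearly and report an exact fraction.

Load 1 — uniform load w=17 kN/m over full span:
  R_A = wL/2 = 17·8/2 = 68 kN
  R_B = wL/2 = 17·8/2 = 68 kN
Load 2 — applied couple M₀=15 kN·m at a=6 m (b=L-a=2):
  R_A = M₀/L = 15/8 kN
  R_B = -M₀/L = -15/8 kN
Load 3 — applied couple M₀=5 kN·m at a=4 m (b=L-a=4):
  R_A = M₀/L = 5/8 kN
  R_B = -M₀/L = -5/8 kN
Superposition: R_A = 141/2 kN, R_B = 131/2 kN

R_A = 141/2 kN, R_B = 131/2 kN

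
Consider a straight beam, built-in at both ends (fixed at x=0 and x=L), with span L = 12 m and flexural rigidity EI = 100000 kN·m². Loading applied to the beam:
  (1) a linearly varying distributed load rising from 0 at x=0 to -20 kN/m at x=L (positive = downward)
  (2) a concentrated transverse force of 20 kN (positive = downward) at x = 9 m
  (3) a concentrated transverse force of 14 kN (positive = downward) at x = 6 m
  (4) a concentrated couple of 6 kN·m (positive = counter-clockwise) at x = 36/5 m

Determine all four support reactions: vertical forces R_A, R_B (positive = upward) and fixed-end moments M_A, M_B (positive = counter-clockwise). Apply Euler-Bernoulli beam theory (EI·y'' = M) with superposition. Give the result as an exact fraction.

R_A = -5031/200 kN, M_A = -6183/100 kN·m, R_B = -12169/200 kN, M_B = 8997/100 kN·m

Load 1 — triangular load w₀=-20 kN/m (0→w₀ over full span):
  R_A = 3w₀L/20 = 3·(-20)·12/20 = -36 kN
  M_A = w₀L²/30 = (-20)·12²/30 = -96 kN·m
  R_B = 7w₀L/20 = 7·(-20)·12/20 = -84 kN
  M_B = -w₀L²/20 = -(-20)·12²/20 = 144 kN·m
Load 2 — point force P=20 kN at a=9 m (b=L-a=3):
  R_A = Pb²(3a+b)/L³ = 20·3²·(3·9+3)/12³ = 25/8 kN
  M_A = Pab²/L² = 20·9·3²/12² = 45/4 kN·m
  R_B = Pa²(a+3b)/L³ = 20·9²·(9+3·3)/12³ = 135/8 kN
  M_B = -Pa²b/L² = -20·9²·3/12² = -135/4 kN·m
Load 3 — point force P=14 kN at a=6 m (b=L-a=6):
  R_A = Pb²(3a+b)/L³ = 14·6²·(3·6+6)/12³ = 7 kN
  M_A = Pab²/L² = 14·6·6²/12² = 21 kN·m
  R_B = Pa²(a+3b)/L³ = 14·6²·(6+3·6)/12³ = 7 kN
  M_B = -Pa²b/L² = -14·6²·6/12² = -21 kN·m
Load 4 — applied couple M₀=6 kN·m at a=36/5 m (b=L-a=24/5):
  R_A = 6M₀ab/L³ = 6·6·(36/5)·(24/5)/12³ = 18/25 kN
  M_A = M₀b(2a-b)/L² = 6·(24/5)·(2·(36/5)-(24/5))/12² = 48/25 kN·m
  R_B = -6M₀ab/L³ = -6·6·(36/5)·(24/5)/12³ = -18/25 kN
  M_B = M₀a(2b-a)/L² = 6·(36/5)·(2·(24/5)-(36/5))/12² = 18/25 kN·m
Superposition: R_A = -5031/200 kN, M_A = -6183/100 kN·m, R_B = -12169/200 kN, M_B = 8997/100 kN·m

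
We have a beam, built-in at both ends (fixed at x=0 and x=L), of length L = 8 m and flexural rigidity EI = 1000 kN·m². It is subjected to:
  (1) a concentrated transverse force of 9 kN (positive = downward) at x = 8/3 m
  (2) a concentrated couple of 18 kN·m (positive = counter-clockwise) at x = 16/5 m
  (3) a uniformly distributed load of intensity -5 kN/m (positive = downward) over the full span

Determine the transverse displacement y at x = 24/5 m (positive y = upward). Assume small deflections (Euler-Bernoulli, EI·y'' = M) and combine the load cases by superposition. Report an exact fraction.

Load 1 — point force P=9 kN at a=8/3 m (b=L-a=16/3):
  y_1 = -Pa²(L-x)²(3bL-(3b+a)(L-x))/(6L³EI)  [x>a] = -9·(8/3)²·(8-(24/5))²·(3·(16/3)·8-(3·(16/3)+(8/3))·(8-(24/5)))/(6·8³·1000) = -2048/140625 m
Load 2 — applied couple M₀=18 kN·m at a=16/5 m (b=L-a=24/5):
  y_2 = (R_Ax³/6 - M_Ax²/2 - M₀(x-a)²/2)/EI  [x>a] with R_A=81/25, M_A=54/25 = ((81/25)·(24/5)³/6 - (54/25)·(24/5)²/2 - 18·((24/5)-(16/5))²/2)/1000 = 4608/390625 m
Load 3 — uniform load w=-5 kN/m over full span:
  y_3 = -wx²(L-x)²/(24EI) = -(-5)·(24/5)²·(8-(24/5))²/(24·1000) = 768/15625 m
Superposition: y = Σ y_i = 163072/3515625 m ≈ 0.046385 m

y(24/5) = 163072/3515625 m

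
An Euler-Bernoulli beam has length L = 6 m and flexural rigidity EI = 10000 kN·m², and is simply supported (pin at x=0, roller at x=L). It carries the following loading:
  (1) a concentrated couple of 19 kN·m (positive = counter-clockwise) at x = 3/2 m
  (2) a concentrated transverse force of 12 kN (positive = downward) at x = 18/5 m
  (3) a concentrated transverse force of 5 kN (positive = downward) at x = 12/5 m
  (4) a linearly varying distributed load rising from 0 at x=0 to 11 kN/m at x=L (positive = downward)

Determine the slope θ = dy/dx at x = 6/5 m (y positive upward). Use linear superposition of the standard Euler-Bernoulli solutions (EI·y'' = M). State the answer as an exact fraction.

Load 1 — applied couple M₀=19 kN·m at a=3/2 m (b=L-a=9/2):
  θ_1 = (M₀x²/(2L)+C₁)/EI  [x≤a] with C₁=M₀(3b²-L²)/(6L)=209/16 = (19·(6/5)²/(2·6)+(209/16))/10000 = 6137/4000000 rad
Load 2 — point force P=12 kN at a=18/5 m (b=L-a=12/5):
  θ_2 = -Pb(L²-b²-3x²)/(6LEI)  [x≤a] = -12·(12/5)·(6²-(12/5)²-3·(6/5)²)/(6·6·10000) = -162/78125 rad
Load 3 — point force P=5 kN at a=12/5 m (b=L-a=18/5):
  θ_3 = -Pb(L²-b²-3x²)/(6LEI)  [x≤a] = -5·(18/5)·(6²-(18/5)²-3·(6/5)²)/(6·6·10000) = -117/125000 rad
Load 4 — triangular load w₀=11 kN/m (0→w₀ over full span):
  θ_4 = -w₀(7L⁴-30L²x²+15x⁴)/(360LEI) = -11·(7·6⁴-30·6²·(6/5)²+15·(6/5)⁴)/(360·6·10000) = -3003/781250 rad
Superposition: θ = Σ θ_i = -531919/100000000 rad ≈ -0.005319 rad

θ(6/5) = -531919/100000000 rad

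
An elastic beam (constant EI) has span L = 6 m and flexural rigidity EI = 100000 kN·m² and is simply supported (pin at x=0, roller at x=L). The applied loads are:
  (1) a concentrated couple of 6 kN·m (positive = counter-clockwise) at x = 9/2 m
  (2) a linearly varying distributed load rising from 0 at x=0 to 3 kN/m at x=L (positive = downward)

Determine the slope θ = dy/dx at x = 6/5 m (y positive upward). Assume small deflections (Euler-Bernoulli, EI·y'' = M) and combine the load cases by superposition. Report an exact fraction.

Load 1 — applied couple M₀=6 kN·m at a=9/2 m (b=L-a=3/2):
  θ_1 = (M₀x²/(2L)+C₁)/EI  [x≤a] with C₁=M₀(3b²-L²)/(6L)=-39/8 = (6·(6/5)²/(2·6)+(-39/8))/100000 = -831/20000000 rad
Load 2 — triangular load w₀=3 kN/m (0→w₀ over full span):
  θ_2 = -w₀(7L⁴-30L²x²+15x⁴)/(360LEI) = -3·(7·6⁴-30·6²·(6/5)²+15·(6/5)⁴)/(360·6·100000) = -819/7812500 rad
Superposition: θ = Σ θ_i = -73191/500000000 rad ≈ -0.000146 rad

θ(6/5) = -73191/500000000 rad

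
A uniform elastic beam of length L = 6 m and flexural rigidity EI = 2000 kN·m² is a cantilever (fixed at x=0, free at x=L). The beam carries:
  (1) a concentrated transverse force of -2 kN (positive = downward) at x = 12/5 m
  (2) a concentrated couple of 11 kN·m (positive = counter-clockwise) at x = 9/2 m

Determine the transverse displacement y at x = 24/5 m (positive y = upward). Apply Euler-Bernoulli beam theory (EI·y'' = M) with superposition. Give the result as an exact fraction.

Load 1 — point force P=-2 kN at a=12/5 m (b=L-a=18/5):
  y_1 = -Pa²(3x-a)/(6EI)  [x>a] = -(-2)·(12/5)²·(3·(24/5)-(12/5))/(6·2000) = 36/3125 m
Load 2 — applied couple M₀=11 kN·m at a=9/2 m (b=L-a=3/2):
  y_2 = M₀a(2x-a)/(2EI)  [x>a] = 11·(9/2)·(2·(24/5)-(9/2))/(2·2000) = 5049/80000 m
Superposition: y = Σ y_i = 29853/400000 m ≈ 0.074633 m

y(24/5) = 29853/400000 m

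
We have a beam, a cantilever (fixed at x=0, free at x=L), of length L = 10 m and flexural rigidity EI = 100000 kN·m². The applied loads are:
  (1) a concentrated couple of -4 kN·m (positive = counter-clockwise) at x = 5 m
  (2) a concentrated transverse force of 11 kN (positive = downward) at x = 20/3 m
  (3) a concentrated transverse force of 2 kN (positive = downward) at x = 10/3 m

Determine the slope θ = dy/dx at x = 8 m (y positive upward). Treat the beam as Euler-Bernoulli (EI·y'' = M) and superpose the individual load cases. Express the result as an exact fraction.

Load 1 — applied couple M₀=-4 kN·m at a=5 m (b=L-a=5):
  θ_1 = M₀a/EI  [x>a] = (-4)·5/100000 = -1/5000 rad
Load 2 — point force P=11 kN at a=20/3 m (b=L-a=10/3):
  θ_2 = -Pa²/(2EI)  [x>a] = -11·(20/3)²/(2·100000) = -11/4500 rad
Load 3 — point force P=2 kN at a=10/3 m (b=L-a=20/3):
  θ_3 = -Pa²/(2EI)  [x>a] = -2·(10/3)²/(2·100000) = -1/9000 rad
Superposition: θ = Σ θ_i = -31/11250 rad ≈ -0.002756 rad

θ(8) = -31/11250 rad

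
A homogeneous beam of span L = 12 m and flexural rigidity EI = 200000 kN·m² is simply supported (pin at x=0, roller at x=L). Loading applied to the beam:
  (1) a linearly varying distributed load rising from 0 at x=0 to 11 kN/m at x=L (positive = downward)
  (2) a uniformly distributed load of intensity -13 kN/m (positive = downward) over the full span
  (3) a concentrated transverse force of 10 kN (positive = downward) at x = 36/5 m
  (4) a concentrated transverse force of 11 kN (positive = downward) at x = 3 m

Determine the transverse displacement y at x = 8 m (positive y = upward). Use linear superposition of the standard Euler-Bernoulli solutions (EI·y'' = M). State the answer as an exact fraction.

Load 1 — triangular load w₀=11 kN/m (0→w₀ over full span):
  y_1 = -w₀x(7L⁴-10L²x²+3x⁴)/(360LEI) = -11·8·(7·12⁴-10·12²·8²+3·8⁴)/(360·12·200000) = -187/28125 m
Load 2 — uniform load w=-13 kN/m over full span:
  y_2 = -wx(L³-2Lx²+x³)/(24EI) = -(-13)·8·(12³-2·12·8²+8³)/(24·200000) = 143/9375 m
Load 3 — point force P=10 kN at a=36/5 m (b=L-a=24/5):
  y_3 = -Pa(L-x)(2Lx-a²-x²)/(6LEI)  [x>a] = -10·(36/5)·(12-8)·(2·12·8-(36/5)²-8²)/(6·12·200000) = -119/78125 m
Load 4 — point force P=11 kN at a=3 m (b=L-a=9):
  y_4 = -Pa(L-x)(2Lx-a²-x²)/(6LEI)  [x>a] = -11·3·(12-8)·(2·12·8-3²-8²)/(6·12·200000) = -1309/1200000 m
Superposition: y = Σ y_i = 539137/90000000 m ≈ 0.005990 m

y(8) = 539137/90000000 m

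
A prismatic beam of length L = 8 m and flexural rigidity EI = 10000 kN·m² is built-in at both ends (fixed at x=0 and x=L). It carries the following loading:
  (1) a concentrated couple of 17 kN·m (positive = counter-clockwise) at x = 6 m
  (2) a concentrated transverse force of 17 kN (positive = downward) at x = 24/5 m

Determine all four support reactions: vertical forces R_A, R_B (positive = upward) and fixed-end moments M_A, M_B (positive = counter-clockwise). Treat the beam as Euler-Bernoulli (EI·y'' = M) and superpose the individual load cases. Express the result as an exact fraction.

Load 1 — applied couple M₀=17 kN·m at a=6 m (b=L-a=2):
  R_A = 6M₀ab/L³ = 6·17·6·2/8³ = 153/64 kN
  M_A = M₀b(2a-b)/L² = 17·2·(2·6-2)/8² = 85/16 kN·m
  R_B = -6M₀ab/L³ = -6·17·6·2/8³ = -153/64 kN
  M_B = M₀a(2b-a)/L² = 17·6·(2·2-6)/8² = -51/16 kN·m
Load 2 — point force P=17 kN at a=24/5 m (b=L-a=16/5):
  R_A = Pb²(3a+b)/L³ = 17·(16/5)²·(3·(24/5)+(16/5))/8³ = 748/125 kN
  M_A = Pab²/L² = 17·(24/5)·(16/5)²/8² = 1632/125 kN·m
  R_B = Pa²(a+3b)/L³ = 17·(24/5)²·((24/5)+3·(16/5))/8³ = 1377/125 kN
  M_B = -Pa²b/L² = -17·(24/5)²·(16/5)/8² = -2448/125 kN·m
Superposition: R_A = 66997/8000 kN, M_A = 36737/2000 kN·m, R_B = 69003/8000 kN, M_B = -45543/2000 kN·m

R_A = 66997/8000 kN, M_A = 36737/2000 kN·m, R_B = 69003/8000 kN, M_B = -45543/2000 kN·m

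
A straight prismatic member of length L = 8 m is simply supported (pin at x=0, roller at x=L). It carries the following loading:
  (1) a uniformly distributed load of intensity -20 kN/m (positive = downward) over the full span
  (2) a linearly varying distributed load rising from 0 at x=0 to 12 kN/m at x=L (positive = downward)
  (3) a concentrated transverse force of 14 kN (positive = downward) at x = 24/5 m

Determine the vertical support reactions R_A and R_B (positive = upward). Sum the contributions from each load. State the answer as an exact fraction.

R_A = -292/5 kN, R_B = -198/5 kN

Load 1 — uniform load w=-20 kN/m over full span:
  R_A = wL/2 = (-20)·8/2 = -80 kN
  R_B = wL/2 = (-20)·8/2 = -80 kN
Load 2 — triangular load w₀=12 kN/m (0→w₀ over full span):
  R_A = w₀L/6 = 12·8/6 = 16 kN
  R_B = w₀L/3 = 12·8/3 = 32 kN
Load 3 — point force P=14 kN at a=24/5 m (b=L-a=16/5):
  R_A = Pb/L = 14·(16/5)/8 = 28/5 kN
  R_B = Pa/L = 14·(24/5)/8 = 42/5 kN
Superposition: R_A = -292/5 kN, R_B = -198/5 kN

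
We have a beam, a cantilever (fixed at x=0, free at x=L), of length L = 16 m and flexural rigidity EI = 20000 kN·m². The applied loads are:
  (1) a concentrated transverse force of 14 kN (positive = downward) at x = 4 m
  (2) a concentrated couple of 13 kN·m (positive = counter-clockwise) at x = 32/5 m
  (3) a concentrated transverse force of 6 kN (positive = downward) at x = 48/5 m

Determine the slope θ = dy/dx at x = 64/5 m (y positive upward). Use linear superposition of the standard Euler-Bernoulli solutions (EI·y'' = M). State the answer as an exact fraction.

θ(64/5) = -477/31250 rad

Load 1 — point force P=14 kN at a=4 m (b=L-a=12):
  θ_1 = -Pa²/(2EI)  [x>a] = -14·4²/(2·20000) = -7/1250 rad
Load 2 — applied couple M₀=13 kN·m at a=32/5 m (b=L-a=48/5):
  θ_2 = M₀a/EI  [x>a] = 13·(32/5)/20000 = 13/3125 rad
Load 3 — point force P=6 kN at a=48/5 m (b=L-a=32/5):
  θ_3 = -Pa²/(2EI)  [x>a] = -6·(48/5)²/(2·20000) = -216/15625 rad
Superposition: θ = Σ θ_i = -477/31250 rad ≈ -0.015264 rad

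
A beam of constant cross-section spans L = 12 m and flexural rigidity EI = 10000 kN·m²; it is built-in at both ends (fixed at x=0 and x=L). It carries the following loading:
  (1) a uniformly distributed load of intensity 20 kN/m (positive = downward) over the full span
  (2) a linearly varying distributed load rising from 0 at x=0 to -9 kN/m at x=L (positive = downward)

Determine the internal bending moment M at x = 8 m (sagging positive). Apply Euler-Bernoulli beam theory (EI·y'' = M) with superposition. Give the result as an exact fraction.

M(8) = 288/5 kN·m

Load 1 — uniform load w=20 kN/m over full span:
  M_1 = wLx/2 - wL²/12 - wx²/2 = 20·12·8/2 - 20·12²/12 - 20·8²/2 = 80 kN·m
Load 2 — triangular load w₀=-9 kN/m (0→w₀ over full span):
  M_2 = 3w₀Lx/20 - w₀L²/30 - w₀x³/(6L) = 3·(-9)·12·8/20 - (-9)·12²/30 - (-9)·8³/(6·12) = -112/5 kN·m
Superposition: M = Σ M_i = 288/5 kN·m ≈ 57.600000 kN·m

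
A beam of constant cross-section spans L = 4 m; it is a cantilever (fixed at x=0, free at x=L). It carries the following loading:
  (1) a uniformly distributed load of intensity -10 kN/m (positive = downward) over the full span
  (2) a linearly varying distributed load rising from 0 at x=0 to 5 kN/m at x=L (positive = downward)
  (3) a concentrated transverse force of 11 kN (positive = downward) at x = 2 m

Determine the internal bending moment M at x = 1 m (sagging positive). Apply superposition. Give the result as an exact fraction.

Load 1 — uniform load w=-10 kN/m over full span:
  M_1 = -w(L-x)²/2 = -(-10)·(4-1)²/2 = 45 kN·m
Load 2 — triangular load w₀=5 kN/m (0→w₀ over full span):
  M_2 = w₀Lx/2 - w₀L²/3 - w₀x³/(6L) = 5·4·1/2 - 5·4²/3 - 5·1³/(6·4) = -135/8 kN·m
Load 3 — point force P=11 kN at a=2 m (b=L-a=2):
  M_3 = -P(a-x)  [x≤a] = -11·(2-1) = -11 kN·m
Superposition: M = Σ M_i = 137/8 kN·m ≈ 17.125000 kN·m

M(1) = 137/8 kN·m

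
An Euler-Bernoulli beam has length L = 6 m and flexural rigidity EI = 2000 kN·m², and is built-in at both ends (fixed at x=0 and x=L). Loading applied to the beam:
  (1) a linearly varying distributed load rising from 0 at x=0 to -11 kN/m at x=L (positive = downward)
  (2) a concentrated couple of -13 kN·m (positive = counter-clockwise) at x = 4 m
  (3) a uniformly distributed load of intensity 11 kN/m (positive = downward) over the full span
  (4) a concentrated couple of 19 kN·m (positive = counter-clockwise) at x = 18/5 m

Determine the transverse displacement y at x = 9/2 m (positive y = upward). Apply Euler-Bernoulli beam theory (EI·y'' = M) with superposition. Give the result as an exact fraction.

y(9/2) = -19897/5120000 m

Load 1 — triangular load w₀=-11 kN/m (0→w₀ over full span):
  y_1 = -w₀x²(L-x)²(x+2L)/(120LEI) = -(-11)·(9/2)²·(6-(9/2))²·((9/2)+2·6)/(120·6·2000) = 29403/5120000 m
Load 2 — applied couple M₀=-13 kN·m at a=4 m (b=L-a=2):
  y_2 = (R_Ax³/6 - M_Ax²/2 - M₀(x-a)²/2)/EI  [x>a] with R_A=-26/9, M_A=-13/3 = ((-26/9)·(9/2)³/6 - (-13/3)·(9/2)²/2 - (-13)·((9/2)-4)²/2)/2000 = 13/16000 m
Load 3 — uniform load w=11 kN/m over full span:
  y_3 = -wx²(L-x)²/(24EI) = -11·(9/2)²·(6-(9/2))²/(24·2000) = -2673/256000 m
Load 4 — applied couple M₀=19 kN·m at a=18/5 m (b=L-a=12/5):
  y_4 = (R_Ax³/6 - M_Ax²/2 - M₀(x-a)²/2)/EI  [x>a] with R_A=114/25, M_A=152/25 = ((114/25)·(9/2)³/6 - (152/25)·(9/2)²/2 - 19·((9/2)-(18/5))²/2)/2000 = 0 m
Superposition: y = Σ y_i = -19897/5120000 m ≈ -0.003886 m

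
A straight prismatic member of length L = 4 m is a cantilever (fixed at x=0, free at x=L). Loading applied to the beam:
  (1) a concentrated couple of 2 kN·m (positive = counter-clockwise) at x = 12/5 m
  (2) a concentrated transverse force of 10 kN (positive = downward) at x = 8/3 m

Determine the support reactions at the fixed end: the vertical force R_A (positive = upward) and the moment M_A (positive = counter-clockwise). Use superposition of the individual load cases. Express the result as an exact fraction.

Load 1 — applied couple M₀=2 kN·m at a=12/5 m (b=L-a=8/5):
  R_A = 0 kN
  M_A = -M₀ = -2 kN·m
Load 2 — point force P=10 kN at a=8/3 m (b=L-a=4/3):
  R_A = P = 10 kN
  M_A = Pa = 10·(8/3) = 80/3 kN·m
Superposition: R_A = 10 kN, M_A = 74/3 kN·m

R_A = 10 kN, M_A = 74/3 kN·m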